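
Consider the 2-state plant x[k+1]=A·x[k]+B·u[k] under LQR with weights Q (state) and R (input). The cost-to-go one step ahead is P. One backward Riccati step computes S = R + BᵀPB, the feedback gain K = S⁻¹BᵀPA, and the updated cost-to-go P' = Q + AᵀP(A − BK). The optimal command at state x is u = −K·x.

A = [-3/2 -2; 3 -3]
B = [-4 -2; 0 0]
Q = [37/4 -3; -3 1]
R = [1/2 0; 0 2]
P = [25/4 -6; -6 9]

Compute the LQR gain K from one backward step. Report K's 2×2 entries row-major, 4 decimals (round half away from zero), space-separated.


BᵀP = [-25.0000 24.0000; -12.5000 12.0000]
S = R + BᵀPB = [1/2 0; 0 2] + [100.0000 50.0000; 50.0000 25.0000] = [100.5000 50.0000; 50.0000 27.0000]
BᵀPA = [109.5000 -22.0000; 54.7500 -11.0000]
K = S⁻¹·BᵀPA = [1.0258 -0.2061; 0.1282 -0.0258]
A−BK = [2.8595 -2.8759; 3.0000 -3.0000]
AᵀP(A−BK) = [29.7216 -29.2728; -29.2728 29.1827]
P' = Q + AᵀP(A−BK) = [38.9716 -32.2728; -32.2728 30.1827]
tr(P') = 69.1543

1.0258 -0.2061 0.1282 -0.0258


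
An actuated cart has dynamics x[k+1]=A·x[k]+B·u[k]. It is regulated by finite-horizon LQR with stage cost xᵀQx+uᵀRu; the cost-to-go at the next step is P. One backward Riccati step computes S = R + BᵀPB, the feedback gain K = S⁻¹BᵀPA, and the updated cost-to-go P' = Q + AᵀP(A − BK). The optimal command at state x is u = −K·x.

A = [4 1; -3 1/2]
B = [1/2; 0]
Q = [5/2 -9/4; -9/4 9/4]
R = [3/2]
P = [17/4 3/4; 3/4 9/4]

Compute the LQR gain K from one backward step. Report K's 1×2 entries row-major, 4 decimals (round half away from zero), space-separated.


2.8780 0.9024

BᵀP = [2.1250 0.3750]
S = R + BᵀPB = [3/2] + [1.0625] = [2.5625]
BᵀPA = [7.3750 2.3125]
K = S⁻¹·BᵀPA = [2.8780 0.9024]
A−BK = [2.5610 0.5488; -3.0000 0.5000]
AᵀP(A−BK) = [49.0244 6.2195; 6.2195 3.4756]
P' = Q + AᵀP(A−BK) = [51.5244 3.9695; 3.9695 5.7256]
tr(P') = 57.2500


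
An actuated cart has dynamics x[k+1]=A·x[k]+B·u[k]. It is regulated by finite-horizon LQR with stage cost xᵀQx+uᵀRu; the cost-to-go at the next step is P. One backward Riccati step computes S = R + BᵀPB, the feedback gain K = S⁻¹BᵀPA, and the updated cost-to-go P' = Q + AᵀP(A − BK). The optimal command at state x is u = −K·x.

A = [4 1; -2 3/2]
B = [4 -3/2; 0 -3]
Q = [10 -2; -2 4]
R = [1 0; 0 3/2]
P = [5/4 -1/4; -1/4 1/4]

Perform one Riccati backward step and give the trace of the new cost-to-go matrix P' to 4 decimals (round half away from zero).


15.8913

BᵀP = [5.0000 -1.0000; -1.1250 -0.3750]
S = R + BᵀPB = [1 0; 0 3/2] + [20.0000 -4.5000; -4.5000 2.8125] = [21.0000 -4.5000; -4.5000 4.3125]
BᵀPA = [22.0000 3.5000; -3.7500 -1.6875]
K = S⁻¹·BᵀPA = [1.1093 0.1067; 0.2880 -0.2800]
A−BK = [-0.0053 0.1533; -1.1360 0.6600]
AᵀP(A−BK) = [1.6747 -0.1467; -0.1467 0.2167]
P' = Q + AᵀP(A−BK) = [11.6747 -2.1467; -2.1467 4.2167]
tr(P') = 15.8913


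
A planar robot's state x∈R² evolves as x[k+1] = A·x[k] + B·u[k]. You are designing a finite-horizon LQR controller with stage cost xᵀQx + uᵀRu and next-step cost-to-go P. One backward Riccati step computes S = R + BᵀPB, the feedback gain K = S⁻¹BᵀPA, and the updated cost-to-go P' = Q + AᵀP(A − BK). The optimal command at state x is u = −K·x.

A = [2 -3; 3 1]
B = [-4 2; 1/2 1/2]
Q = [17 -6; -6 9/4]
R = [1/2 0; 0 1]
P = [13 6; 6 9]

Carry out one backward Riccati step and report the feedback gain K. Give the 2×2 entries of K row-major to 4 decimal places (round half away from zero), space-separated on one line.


1.1155 1.0307 3.3859 0.6031

BᵀP = [-49.0000 -19.5000; 29.0000 16.5000]
S = R + BᵀPB = [1/2 0; 0 1] + [186.2500 -107.7500; -107.7500 66.2500] = [186.7500 -107.7500; -107.7500 67.2500]
BᵀPA = [-156.5000 127.5000; 107.5000 -70.5000]
K = S⁻¹·BᵀPA = [1.1155 1.0307; 3.3859 0.6031]
A−BK = [-0.3096 -0.0834; 0.7493 0.1831]
AᵀP(A−BK) = [15.6016 3.4723; 3.4723 1.1038]
P' = Q + AᵀP(A−BK) = [32.6016 -2.5277; -2.5277 3.3538]
tr(P') = 35.9554


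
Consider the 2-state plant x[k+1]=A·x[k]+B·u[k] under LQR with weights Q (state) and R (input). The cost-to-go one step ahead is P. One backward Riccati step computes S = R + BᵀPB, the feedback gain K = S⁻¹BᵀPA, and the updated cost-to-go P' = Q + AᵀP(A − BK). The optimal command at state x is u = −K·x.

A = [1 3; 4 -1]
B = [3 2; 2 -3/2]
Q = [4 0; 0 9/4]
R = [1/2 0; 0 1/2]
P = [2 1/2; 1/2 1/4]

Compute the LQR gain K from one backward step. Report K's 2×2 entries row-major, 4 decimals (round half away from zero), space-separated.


BᵀP = [7.0000 2.0000; 3.2500 0.6250]
S = R + BᵀPB = [1/2 0; 0 1/2] + [25.0000 11.0000; 11.0000 5.5625] = [25.5000 11.0000; 11.0000 6.0625]
BᵀPA = [15.0000 19.0000; 5.7500 9.1250]
K = S⁻¹·BᵀPA = [0.8242 0.4409; -0.5470 0.7051]
A−BK = [-0.3786 0.2670; 1.5312 -0.8242]
AᵀP(A−BK) = [0.7823 -0.1684; -0.1684 0.4381]
P' = Q + AᵀP(A−BK) = [4.7823 -0.1684; -0.1684 2.6881]
tr(P') = 7.4705

0.8242 0.4409 -0.5470 0.7051


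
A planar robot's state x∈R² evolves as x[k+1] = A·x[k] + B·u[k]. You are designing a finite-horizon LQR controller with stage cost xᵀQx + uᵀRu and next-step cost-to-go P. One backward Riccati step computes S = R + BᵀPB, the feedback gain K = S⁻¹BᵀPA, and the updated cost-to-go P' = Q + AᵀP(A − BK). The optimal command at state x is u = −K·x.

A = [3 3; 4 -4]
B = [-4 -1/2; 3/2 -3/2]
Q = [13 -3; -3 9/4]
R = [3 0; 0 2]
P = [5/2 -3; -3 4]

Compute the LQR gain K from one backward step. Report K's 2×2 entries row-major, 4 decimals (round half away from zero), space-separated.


BᵀP = [-14.5000 18.0000; 3.2500 -4.5000]
S = R + BᵀPB = [3 0; 0 2] + [85.0000 -19.7500; -19.7500 5.1250] = [88.0000 -19.7500; -19.7500 7.1250]
BᵀPA = [28.5000 -115.5000; -8.2500 27.7500]
K = S⁻¹·BᵀPA = [0.1693 -1.1601; -0.6885 0.6790]
A−BK = [3.3332 -1.3010; 2.7133 -1.2414]
AᵀP(A−BK) = [3.9937 -2.8351; -2.8351 5.6650]
P' = Q + AᵀP(A−BK) = [16.9937 -5.8351; -5.8351 7.9150]
tr(P') = 24.9087

0.1693 -1.1601 -0.6885 0.6790


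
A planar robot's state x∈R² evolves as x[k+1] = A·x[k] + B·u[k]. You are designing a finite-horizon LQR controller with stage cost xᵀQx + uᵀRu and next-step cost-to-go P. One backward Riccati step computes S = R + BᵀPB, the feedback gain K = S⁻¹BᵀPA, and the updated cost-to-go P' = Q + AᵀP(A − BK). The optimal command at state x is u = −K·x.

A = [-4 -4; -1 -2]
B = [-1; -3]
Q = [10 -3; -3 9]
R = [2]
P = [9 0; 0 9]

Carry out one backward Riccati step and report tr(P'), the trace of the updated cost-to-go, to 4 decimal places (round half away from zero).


BᵀP = [-9.0000 -27.0000]
S = R + BᵀPB = [2] + [90.0000] = [92.0000]
BᵀPA = [63.0000 90.0000]
K = S⁻¹·BᵀPA = [0.6848 0.9783]
A−BK = [-3.3152 -3.0217; 1.0543 0.9348]
AᵀP(A−BK) = [109.8587 100.3696; 100.3696 91.9565]
P' = Q + AᵀP(A−BK) = [119.8587 97.3696; 97.3696 100.9565]
tr(P') = 220.8152

220.8152


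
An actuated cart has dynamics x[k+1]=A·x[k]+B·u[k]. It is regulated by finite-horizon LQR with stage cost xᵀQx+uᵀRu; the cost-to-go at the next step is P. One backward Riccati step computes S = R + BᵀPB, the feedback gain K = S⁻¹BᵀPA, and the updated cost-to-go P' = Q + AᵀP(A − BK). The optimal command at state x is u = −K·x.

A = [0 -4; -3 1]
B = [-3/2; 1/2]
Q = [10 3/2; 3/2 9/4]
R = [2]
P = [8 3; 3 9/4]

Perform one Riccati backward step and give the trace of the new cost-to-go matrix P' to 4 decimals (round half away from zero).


BᵀP = [-10.5000 -3.3750]
S = R + BᵀPB = [2] + [14.0625] = [16.0625]
BᵀPA = [10.1250 38.6250]
K = S⁻¹·BᵀPA = [0.6304 2.4047]
A−BK = [0.9455 -0.3930; -3.3152 -0.2023]
AᵀP(A−BK) = [13.8677 4.9027; 4.9027 13.3696]
P' = Q + AᵀP(A−BK) = [23.8677 6.4027; 6.4027 15.6196]
tr(P') = 39.4874

39.4874


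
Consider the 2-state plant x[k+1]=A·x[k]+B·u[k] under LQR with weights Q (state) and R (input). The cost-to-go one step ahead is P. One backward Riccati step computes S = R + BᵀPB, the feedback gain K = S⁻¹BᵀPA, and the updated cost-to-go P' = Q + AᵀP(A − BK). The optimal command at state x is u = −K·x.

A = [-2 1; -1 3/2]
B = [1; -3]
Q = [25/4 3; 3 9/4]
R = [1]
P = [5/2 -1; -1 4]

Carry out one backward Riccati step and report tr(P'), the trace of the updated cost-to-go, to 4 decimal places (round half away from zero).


BᵀP = [5.5000 -13.0000]
S = R + BᵀPB = [1] + [44.5000] = [45.5000]
BᵀPA = [2.0000 -14.0000]
K = S⁻¹·BᵀPA = [0.0440 -0.3077]
A−BK = [-2.0440 1.3077; -0.8681 0.5769]
AᵀP(A−BK) = [9.9121 -6.3846; -6.3846 4.1923]
P' = Q + AᵀP(A−BK) = [16.1621 -3.3846; -3.3846 6.4423]
tr(P') = 22.6044

22.6044


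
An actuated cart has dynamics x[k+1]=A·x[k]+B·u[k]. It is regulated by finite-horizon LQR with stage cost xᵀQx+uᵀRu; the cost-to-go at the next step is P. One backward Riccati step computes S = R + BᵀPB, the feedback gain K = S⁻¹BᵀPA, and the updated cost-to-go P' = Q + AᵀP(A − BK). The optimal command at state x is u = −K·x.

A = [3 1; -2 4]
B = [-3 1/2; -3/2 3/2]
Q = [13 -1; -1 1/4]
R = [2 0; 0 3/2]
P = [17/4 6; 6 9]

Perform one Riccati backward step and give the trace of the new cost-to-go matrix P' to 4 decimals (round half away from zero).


18.8441

BᵀP = [-21.7500 -31.5000; 11.1250 16.5000]
S = R + BᵀPB = [2 0; 0 3/2] + [112.5000 -58.1250; -58.1250 30.3125] = [114.5000 -58.1250; -58.1250 31.8125]
BᵀPA = [-2.2500 -147.7500; 0.3750 77.1250]
K = S⁻¹·BᵀPA = [-0.1886 -0.8235; -0.3327 0.9198]
A−BK = [2.6007 -1.9303; -1.7837 1.3851]
AᵀP(A−BK) = [1.9505 -1.4477; -1.4477 3.6436]
P' = Q + AᵀP(A−BK) = [14.9505 -2.4477; -2.4477 3.8936]
tr(P') = 18.8441


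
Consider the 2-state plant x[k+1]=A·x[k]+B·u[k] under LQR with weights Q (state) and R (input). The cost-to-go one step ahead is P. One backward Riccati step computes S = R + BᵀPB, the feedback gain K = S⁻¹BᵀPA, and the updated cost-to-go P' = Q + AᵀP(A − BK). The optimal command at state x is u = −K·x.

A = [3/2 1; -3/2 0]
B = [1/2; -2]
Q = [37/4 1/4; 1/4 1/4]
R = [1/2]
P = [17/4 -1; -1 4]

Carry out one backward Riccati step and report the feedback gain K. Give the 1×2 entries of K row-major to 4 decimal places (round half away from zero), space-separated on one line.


0.9681 0.2109

BᵀP = [4.1250 -8.5000]
S = R + BᵀPB = [1/2] + [19.0625] = [19.5625]
BᵀPA = [18.9375 4.1250]
K = S⁻¹·BᵀPA = [0.9681 0.2109]
A−BK = [1.0160 0.8946; 0.4361 0.4217]
AᵀP(A−BK) = [4.7300 3.8818; 3.8818 3.3802]
P' = Q + AᵀP(A−BK) = [13.9800 4.1318; 4.1318 3.6302]
tr(P') = 17.6102


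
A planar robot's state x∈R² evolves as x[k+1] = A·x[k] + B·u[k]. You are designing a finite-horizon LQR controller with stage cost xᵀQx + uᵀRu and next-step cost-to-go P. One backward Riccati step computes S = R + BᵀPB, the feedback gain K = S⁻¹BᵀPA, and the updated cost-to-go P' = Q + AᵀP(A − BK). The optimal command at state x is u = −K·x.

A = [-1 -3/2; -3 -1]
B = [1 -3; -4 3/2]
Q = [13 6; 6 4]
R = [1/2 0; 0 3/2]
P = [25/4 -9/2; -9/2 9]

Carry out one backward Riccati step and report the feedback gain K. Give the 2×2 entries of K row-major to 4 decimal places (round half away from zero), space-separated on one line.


0.9553 0.4621 0.6078 0.6156

BᵀP = [24.2500 -40.5000; -25.5000 27.0000]
S = R + BᵀPB = [1/2 0; 0 3/2] + [186.2500 -133.5000; -133.5000 117.0000] = [186.7500 -133.5000; -133.5000 118.5000]
BᵀPA = [97.2500 4.1250; -55.5000 11.2500]
K = S⁻¹·BᵀPA = [0.9553 0.4621; 0.6078 0.6156]
A−BK = [-0.1318 -0.1154; -0.0907 -0.0748]
AᵀP(A−BK) = [1.0854 0.8466; 0.8466 0.7311]
P' = Q + AᵀP(A−BK) = [14.0854 6.8466; 6.8466 4.7311]
tr(P') = 18.8165


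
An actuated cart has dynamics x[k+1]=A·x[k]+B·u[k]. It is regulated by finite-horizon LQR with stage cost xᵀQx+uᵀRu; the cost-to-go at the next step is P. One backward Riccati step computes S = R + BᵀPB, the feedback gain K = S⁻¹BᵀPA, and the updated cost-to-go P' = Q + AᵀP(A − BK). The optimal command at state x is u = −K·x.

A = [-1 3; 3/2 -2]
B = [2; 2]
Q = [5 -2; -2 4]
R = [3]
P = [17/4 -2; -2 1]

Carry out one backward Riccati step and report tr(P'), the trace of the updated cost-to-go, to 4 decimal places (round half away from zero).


42.4375

BᵀP = [4.5000 -2.0000]
S = R + BᵀPB = [3] + [5.0000] = [8.0000]
BᵀPA = [-7.5000 17.5000]
K = S⁻¹·BᵀPA = [-0.9375 2.1875]
A−BK = [0.8750 -1.3750; 3.3750 -6.3750]
AᵀP(A−BK) = [5.4688 -12.3438; -12.3438 27.9688]
P' = Q + AᵀP(A−BK) = [10.4688 -14.3438; -14.3438 31.9688]
tr(P') = 42.4375


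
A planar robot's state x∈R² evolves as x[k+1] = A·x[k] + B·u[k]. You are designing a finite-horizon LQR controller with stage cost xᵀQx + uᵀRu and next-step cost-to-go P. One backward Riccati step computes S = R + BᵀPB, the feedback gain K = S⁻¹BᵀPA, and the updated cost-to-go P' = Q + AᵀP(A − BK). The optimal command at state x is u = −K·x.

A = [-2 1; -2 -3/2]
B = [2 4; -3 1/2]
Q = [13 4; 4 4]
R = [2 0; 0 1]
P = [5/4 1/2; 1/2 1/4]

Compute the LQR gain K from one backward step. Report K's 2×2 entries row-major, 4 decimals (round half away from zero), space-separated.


0.0550 0.1019 -0.6494 0.0712

BᵀP = [1.0000 0.2500; 5.2500 2.1250]
S = R + BᵀPB = [2 0; 0 1] + [1.2500 4.1250; 4.1250 22.0625] = [3.2500 4.1250; 4.1250 23.0625]
BᵀPA = [-2.5000 0.6250; -14.7500 2.0625]
K = S⁻¹·BᵀPA = [0.0550 0.1019; -0.6494 0.0712]
A−BK = [0.4876 0.5113; -1.5102 -1.2298]
AᵀP(A−BK) = [0.5588 0.0550; 0.0550 0.1019]
P' = Q + AᵀP(A−BK) = [13.5588 4.0550; 4.0550 4.1019]
tr(P') = 17.6607


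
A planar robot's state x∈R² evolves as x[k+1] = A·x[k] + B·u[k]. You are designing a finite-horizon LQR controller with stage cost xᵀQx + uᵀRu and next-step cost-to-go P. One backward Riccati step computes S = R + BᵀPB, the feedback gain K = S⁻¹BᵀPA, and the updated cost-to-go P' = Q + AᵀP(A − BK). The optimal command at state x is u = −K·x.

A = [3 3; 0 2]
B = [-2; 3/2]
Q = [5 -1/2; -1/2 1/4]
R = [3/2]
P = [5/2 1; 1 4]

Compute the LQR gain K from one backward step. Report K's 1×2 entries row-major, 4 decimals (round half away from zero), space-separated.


BᵀP = [-3.5000 4.0000]
S = R + BᵀPB = [3/2] + [13.0000] = [14.5000]
BᵀPA = [-10.5000 -2.5000]
K = S⁻¹·BᵀPA = [-0.7241 -0.1724]
A−BK = [1.5517 2.6552; 1.0862 2.2586]
AᵀP(A−BK) = [14.8966 26.6897; 26.6897 50.0690]
P' = Q + AᵀP(A−BK) = [19.8966 26.1897; 26.1897 50.3190]
tr(P') = 70.2155

-0.7241 -0.1724


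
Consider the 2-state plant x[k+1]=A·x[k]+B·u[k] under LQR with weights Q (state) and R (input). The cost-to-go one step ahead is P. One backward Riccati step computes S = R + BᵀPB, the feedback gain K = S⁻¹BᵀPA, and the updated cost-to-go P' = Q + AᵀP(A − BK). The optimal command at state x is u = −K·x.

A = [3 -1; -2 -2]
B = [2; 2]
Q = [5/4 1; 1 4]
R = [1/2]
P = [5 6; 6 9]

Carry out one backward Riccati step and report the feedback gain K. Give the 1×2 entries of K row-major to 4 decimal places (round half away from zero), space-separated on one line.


0.0574 -0.7847

BᵀP = [22.0000 30.0000]
S = R + BᵀPB = [1/2] + [104.0000] = [104.5000]
BᵀPA = [6.0000 -82.0000]
K = S⁻¹·BᵀPA = [0.0574 -0.7847]
A−BK = [2.8852 0.5694; -2.1148 -0.4306]
AᵀP(A−BK) = [8.6555 1.7081; 1.7081 0.6555]
P' = Q + AᵀP(A−BK) = [9.9055 2.7081; 2.7081 4.6555]
tr(P') = 14.5610


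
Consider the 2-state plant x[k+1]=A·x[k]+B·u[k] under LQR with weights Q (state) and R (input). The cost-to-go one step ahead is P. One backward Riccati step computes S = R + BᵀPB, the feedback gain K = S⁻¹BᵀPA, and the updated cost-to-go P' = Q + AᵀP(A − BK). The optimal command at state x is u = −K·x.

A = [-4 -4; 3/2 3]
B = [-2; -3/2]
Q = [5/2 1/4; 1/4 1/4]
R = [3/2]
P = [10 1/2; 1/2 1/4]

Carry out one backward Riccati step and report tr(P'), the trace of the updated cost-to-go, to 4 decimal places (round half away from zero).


BᵀP = [-20.7500 -1.3750]
S = R + BᵀPB = [3/2] + [43.5625] = [45.0625]
BᵀPA = [80.9375 78.8750]
K = S⁻¹·BᵀPA = [1.7961 1.7503]
A−BK = [-0.4078 -0.4993; 4.1942 5.6255]
AᵀP(A−BK) = [9.1893 10.4563; 10.4563 12.1914]
P' = Q + AᵀP(A−BK) = [11.6893 10.7063; 10.7063 12.4414]
tr(P') = 24.1307

24.1307


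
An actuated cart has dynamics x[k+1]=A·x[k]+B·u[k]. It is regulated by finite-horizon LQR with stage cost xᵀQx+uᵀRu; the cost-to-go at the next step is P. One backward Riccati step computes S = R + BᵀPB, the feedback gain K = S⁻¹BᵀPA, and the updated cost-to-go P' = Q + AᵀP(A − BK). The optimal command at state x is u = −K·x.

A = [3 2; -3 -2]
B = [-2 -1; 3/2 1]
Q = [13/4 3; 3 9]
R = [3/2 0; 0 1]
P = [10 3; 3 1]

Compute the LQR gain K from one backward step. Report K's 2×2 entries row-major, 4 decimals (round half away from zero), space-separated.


BᵀP = [-15.5000 -4.5000; -7.0000 -2.0000]
S = R + BᵀPB = [3/2 0; 0 1] + [24.2500 11.0000; 11.0000 5.0000] = [25.7500 11.0000; 11.0000 6.0000]
BᵀPA = [-33.0000 -22.0000; -15.0000 -10.0000]
K = S⁻¹·BᵀPA = [-0.9851 -0.6567; -0.6940 -0.4627]
A−BK = [0.3358 0.2239; -0.8284 -0.5522]
AᵀP(A−BK) = [2.0821 1.3881; 1.3881 0.9254]
P' = Q + AᵀP(A−BK) = [5.3321 4.3881; 4.3881 9.9254]
tr(P') = 15.2575

-0.9851 -0.6567 -0.6940 -0.4627


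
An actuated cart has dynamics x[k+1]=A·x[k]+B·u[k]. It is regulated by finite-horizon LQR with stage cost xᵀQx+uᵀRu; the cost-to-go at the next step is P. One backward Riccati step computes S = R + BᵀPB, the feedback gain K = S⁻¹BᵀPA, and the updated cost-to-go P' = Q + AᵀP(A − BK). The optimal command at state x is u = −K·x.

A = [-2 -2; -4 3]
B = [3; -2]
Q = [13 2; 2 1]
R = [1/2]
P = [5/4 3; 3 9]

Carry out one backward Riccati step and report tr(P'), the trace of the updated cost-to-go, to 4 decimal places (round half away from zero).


78.3191

BᵀP = [-2.2500 -9.0000]
S = R + BᵀPB = [1/2] + [11.2500] = [11.7500]
BᵀPA = [40.5000 -22.5000]
K = S⁻¹·BᵀPA = [3.4468 -1.9149]
A−BK = [-12.3404 3.7447; 2.8936 -0.8298]
AᵀP(A−BK) = [57.4043 -19.4468; -19.4468 6.9149]
P' = Q + AᵀP(A−BK) = [70.4043 -17.4468; -17.4468 7.9149]
tr(P') = 78.3191


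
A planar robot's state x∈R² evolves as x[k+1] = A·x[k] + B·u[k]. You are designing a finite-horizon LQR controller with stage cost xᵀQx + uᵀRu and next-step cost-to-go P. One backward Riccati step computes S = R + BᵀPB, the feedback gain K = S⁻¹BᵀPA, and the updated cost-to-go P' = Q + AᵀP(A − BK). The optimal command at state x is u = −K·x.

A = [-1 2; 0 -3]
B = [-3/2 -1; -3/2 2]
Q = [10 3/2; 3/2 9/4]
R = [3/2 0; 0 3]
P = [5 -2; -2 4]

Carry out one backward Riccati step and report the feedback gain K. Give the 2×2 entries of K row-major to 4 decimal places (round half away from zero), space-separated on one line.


BᵀP = [-4.5000 -3.0000; -9.0000 10.0000]
S = R + BᵀPB = [3/2 0; 0 3] + [11.2500 -1.5000; -1.5000 29.0000] = [12.7500 -1.5000; -1.5000 32.0000]
BᵀPA = [4.5000 0.0000; 9.0000 -48.0000]
K = S⁻¹·BᵀPA = [0.3882 -0.1774; 0.2994 -1.5083]
A−BK = [-0.1183 0.2255; -0.0166 -0.2495]
AᵀP(A−BK) = [0.5582 -1.6266; -1.6266 7.6007]
P' = Q + AᵀP(A−BK) = [10.5582 -0.1266; -0.1266 9.8507]
tr(P') = 20.4090

0.3882 -0.1774 0.2994 -1.5083


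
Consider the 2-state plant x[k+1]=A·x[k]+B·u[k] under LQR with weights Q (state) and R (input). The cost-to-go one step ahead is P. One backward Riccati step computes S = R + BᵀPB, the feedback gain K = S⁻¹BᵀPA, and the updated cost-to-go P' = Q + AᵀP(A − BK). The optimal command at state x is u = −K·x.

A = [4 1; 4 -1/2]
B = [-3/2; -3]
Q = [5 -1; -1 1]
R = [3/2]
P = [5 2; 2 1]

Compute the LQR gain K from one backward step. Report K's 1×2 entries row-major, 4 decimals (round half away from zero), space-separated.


-1.9623 -0.2642

BᵀP = [-13.5000 -6.0000]
S = R + BᵀPB = [3/2] + [38.2500] = [39.7500]
BᵀPA = [-78.0000 -10.5000]
K = S⁻¹·BᵀPA = [-1.9623 -0.2642]
A−BK = [1.0566 0.6038; -1.8868 -1.2925]
AᵀP(A−BK) = [6.9434 1.3962; 1.3962 0.4764]
P' = Q + AᵀP(A−BK) = [11.9434 0.3962; 0.3962 1.4764]
tr(P') = 13.4198


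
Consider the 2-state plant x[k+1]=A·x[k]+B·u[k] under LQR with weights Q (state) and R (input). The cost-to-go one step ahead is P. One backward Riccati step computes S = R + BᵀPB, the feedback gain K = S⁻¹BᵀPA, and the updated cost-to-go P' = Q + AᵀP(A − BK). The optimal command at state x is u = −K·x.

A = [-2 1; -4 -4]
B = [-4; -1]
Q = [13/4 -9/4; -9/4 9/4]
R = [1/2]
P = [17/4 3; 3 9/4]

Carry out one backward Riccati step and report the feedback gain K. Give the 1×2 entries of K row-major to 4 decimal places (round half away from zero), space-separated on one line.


BᵀP = [-20.0000 -14.2500]
S = R + BᵀPB = [1/2] + [94.2500] = [94.7500]
BᵀPA = [97.0000 37.0000]
K = S⁻¹·BᵀPA = [1.0237 0.3905]
A−BK = [2.0950 2.5620; -2.9763 -3.6095]
AᵀP(A−BK) = [1.6966 1.6214; 1.6214 1.8015]
P' = Q + AᵀP(A−BK) = [4.9466 -0.6286; -0.6286 4.0515]
tr(P') = 8.9980

1.0237 0.3905


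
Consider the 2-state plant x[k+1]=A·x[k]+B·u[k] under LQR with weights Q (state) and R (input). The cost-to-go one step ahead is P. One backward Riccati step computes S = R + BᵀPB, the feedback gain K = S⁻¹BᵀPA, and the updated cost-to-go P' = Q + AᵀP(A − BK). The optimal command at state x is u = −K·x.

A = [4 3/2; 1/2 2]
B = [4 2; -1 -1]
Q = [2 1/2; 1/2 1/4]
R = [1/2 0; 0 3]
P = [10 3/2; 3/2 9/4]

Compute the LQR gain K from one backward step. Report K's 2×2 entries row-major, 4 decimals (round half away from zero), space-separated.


BᵀP = [38.5000 3.7500; 18.5000 0.7500]
S = R + BᵀPB = [1/2 0; 0 3] + [150.2500 73.2500; 73.2500 36.2500] = [150.7500 73.2500; 73.2500 39.2500]
BᵀPA = [155.8750 65.2500; 74.3750 29.2500]
K = S⁻¹·BᵀPA = [1.2154 0.7590; -0.3733 -0.6713]
A−BK = [-0.1149 -0.1935; 1.3421 2.0877]
AᵀP(A−BK) = [4.8787 6.9903; 6.9903 10.6093]
P' = Q + AᵀP(A−BK) = [6.8787 7.4903; 7.4903 10.8593]
tr(P') = 17.7380

1.2154 0.7590 -0.3733 -0.6713


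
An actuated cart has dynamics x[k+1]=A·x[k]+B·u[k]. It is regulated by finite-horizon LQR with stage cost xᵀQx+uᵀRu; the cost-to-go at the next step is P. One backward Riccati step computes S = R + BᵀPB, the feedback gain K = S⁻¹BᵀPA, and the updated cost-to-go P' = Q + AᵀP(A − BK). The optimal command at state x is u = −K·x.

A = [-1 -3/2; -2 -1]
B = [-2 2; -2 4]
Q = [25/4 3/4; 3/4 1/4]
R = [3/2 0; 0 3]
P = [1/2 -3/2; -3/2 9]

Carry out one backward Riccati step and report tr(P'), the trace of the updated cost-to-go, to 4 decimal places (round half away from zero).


BᵀP = [2.0000 -15.0000; -5.0000 33.0000]
S = R + BᵀPB = [3/2 0; 0 3] + [26.0000 -56.0000; -56.0000 122.0000] = [27.5000 -56.0000; -56.0000 125.0000]
BᵀPA = [28.0000 12.0000; -61.0000 -25.5000]
K = S⁻¹·BᵀPA = [0.2786 0.2388; -0.3632 -0.0970]
A−BK = [0.2836 -0.8284; 0.0100 -0.1343]
AᵀP(A−BK) = [0.5448 0.1455; 0.1455 0.2854]
P' = Q + AᵀP(A−BK) = [6.7948 0.8955; 0.8955 0.5354]
tr(P') = 7.3302

7.3302


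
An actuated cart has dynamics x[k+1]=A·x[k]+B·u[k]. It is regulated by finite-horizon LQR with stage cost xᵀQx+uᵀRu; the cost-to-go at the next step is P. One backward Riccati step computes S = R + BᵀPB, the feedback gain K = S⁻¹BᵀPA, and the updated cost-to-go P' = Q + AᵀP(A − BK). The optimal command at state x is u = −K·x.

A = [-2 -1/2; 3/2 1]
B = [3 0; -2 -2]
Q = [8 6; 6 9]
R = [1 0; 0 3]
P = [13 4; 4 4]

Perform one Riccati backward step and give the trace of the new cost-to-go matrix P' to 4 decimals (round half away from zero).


BᵀP = [31.0000 4.0000; -8.0000 -8.0000]
S = R + BᵀPB = [1 0; 0 3] + [85.0000 -8.0000; -8.0000 16.0000] = [86.0000 -8.0000; -8.0000 19.0000]
BᵀPA = [-56.0000 -11.5000; 4.0000 -4.0000]
K = S⁻¹·BᵀPA = [-0.6573 -0.1596; -0.0662 -0.2777]
A−BK = [-0.0280 -0.0213; 0.0529 0.1255]
AᵀP(A−BK) = [0.4548 0.1758; 0.1758 0.3043]
P' = Q + AᵀP(A−BK) = [8.4548 6.1758; 6.1758 9.3043]
tr(P') = 17.7591

17.7591


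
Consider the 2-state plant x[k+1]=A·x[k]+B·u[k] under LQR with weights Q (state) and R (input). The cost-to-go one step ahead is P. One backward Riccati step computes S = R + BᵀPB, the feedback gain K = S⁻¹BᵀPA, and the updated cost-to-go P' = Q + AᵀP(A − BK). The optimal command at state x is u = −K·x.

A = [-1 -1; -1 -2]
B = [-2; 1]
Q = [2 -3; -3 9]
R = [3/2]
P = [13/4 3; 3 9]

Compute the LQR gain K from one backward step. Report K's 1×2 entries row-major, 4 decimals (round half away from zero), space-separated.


BᵀP = [-3.5000 3.0000]
S = R + BᵀPB = [3/2] + [10.0000] = [11.5000]
BᵀPA = [0.5000 -2.5000]
K = S⁻¹·BᵀPA = [0.0435 -0.2174]
A−BK = [-0.9130 -1.4348; -1.0435 -1.7826]
AᵀP(A−BK) = [18.2283 30.3587; 30.3587 50.7065]
P' = Q + AᵀP(A−BK) = [20.2283 27.3587; 27.3587 59.7065]
tr(P') = 79.9348

0.0435 -0.2174


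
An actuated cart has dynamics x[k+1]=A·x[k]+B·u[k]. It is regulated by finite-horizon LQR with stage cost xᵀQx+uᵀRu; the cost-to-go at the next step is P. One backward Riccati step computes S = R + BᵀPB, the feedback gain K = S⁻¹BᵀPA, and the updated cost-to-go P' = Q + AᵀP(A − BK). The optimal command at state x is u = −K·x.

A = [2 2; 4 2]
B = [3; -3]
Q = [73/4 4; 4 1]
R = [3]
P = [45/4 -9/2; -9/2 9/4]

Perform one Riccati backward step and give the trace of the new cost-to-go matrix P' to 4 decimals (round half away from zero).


31.1734

BᵀP = [47.2500 -20.2500]
S = R + BᵀPB = [3] + [202.5000] = [205.5000]
BᵀPA = [13.5000 54.0000]
K = S⁻¹·BᵀPA = [0.0657 0.2628]
A−BK = [1.8029 1.2117; 4.1971 2.7883]
AᵀP(A−BK) = [8.1131 5.4526; 5.4526 3.8102]
P' = Q + AᵀP(A−BK) = [26.3631 9.4526; 9.4526 4.8102]
tr(P') = 31.1734


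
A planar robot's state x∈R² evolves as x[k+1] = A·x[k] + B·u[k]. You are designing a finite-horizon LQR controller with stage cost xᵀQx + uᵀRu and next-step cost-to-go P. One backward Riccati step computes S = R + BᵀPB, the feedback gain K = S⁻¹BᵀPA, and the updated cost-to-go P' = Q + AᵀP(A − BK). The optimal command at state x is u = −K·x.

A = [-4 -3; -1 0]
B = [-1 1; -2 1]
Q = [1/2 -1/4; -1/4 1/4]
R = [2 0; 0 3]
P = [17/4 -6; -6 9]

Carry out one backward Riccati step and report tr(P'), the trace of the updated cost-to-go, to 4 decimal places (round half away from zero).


18.5357

BᵀP = [7.7500 -12.0000; -1.7500 3.0000]
S = R + BᵀPB = [2 0; 0 3] + [16.2500 -4.2500; -4.2500 1.2500] = [18.2500 -4.2500; -4.2500 4.2500]
BᵀPA = [-19.0000 -23.2500; 4.0000 5.2500]
K = S⁻¹·BᵀPA = [-1.0714 -1.2857; -0.1303 -0.0504]
A−BK = [-4.9412 -4.2353; -3.0126 -2.5210]
AᵀP(A−BK) = [9.1639 8.7731; 8.7731 8.6218]
P' = Q + AᵀP(A−BK) = [9.6639 8.5231; 8.5231 8.8718]
tr(P') = 18.5357


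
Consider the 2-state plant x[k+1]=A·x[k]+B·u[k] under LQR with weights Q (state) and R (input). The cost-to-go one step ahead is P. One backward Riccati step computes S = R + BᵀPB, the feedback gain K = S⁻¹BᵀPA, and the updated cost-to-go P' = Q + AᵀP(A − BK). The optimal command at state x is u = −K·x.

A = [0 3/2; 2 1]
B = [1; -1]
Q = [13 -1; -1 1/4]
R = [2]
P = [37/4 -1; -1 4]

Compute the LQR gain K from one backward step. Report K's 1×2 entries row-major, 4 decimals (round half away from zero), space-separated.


-0.5797 0.6014

BᵀP = [10.2500 -5.0000]
S = R + BᵀPB = [2] + [15.2500] = [17.2500]
BᵀPA = [-10.0000 10.3750]
K = S⁻¹·BᵀPA = [-0.5797 0.6014]
A−BK = [0.5797 0.8986; 1.4203 1.6014]
AᵀP(A−BK) = [10.2029 11.0145; 11.0145 15.5725]
P' = Q + AᵀP(A−BK) = [23.2029 10.0145; 10.0145 15.8225]
tr(P') = 39.0254


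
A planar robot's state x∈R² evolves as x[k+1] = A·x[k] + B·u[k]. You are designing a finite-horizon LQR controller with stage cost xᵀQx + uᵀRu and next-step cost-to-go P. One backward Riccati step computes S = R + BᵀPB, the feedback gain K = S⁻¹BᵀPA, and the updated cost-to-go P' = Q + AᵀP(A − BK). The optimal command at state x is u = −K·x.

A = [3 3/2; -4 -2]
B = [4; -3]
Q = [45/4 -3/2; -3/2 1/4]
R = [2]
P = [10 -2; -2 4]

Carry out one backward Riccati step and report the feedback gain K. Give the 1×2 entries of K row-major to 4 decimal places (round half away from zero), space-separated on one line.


0.8862 0.4431

BᵀP = [46.0000 -20.0000]
S = R + BᵀPB = [2] + [244.0000] = [246.0000]
BᵀPA = [218.0000 109.0000]
K = S⁻¹·BᵀPA = [0.8862 0.4431]
A−BK = [-0.5447 -0.2724; -1.3415 -0.6707]
AᵀP(A−BK) = [8.8130 4.4065; 4.4065 2.2033]
P' = Q + AᵀP(A−BK) = [20.0630 2.9065; 2.9065 2.4533]
tr(P') = 22.5163


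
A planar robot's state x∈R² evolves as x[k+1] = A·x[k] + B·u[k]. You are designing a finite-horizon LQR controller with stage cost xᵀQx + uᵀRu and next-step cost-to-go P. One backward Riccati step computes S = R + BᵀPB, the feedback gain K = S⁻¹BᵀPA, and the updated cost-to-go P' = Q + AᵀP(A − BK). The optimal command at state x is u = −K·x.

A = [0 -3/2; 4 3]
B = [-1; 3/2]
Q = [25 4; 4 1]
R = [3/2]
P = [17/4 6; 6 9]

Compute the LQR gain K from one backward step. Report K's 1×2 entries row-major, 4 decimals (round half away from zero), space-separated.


BᵀP = [4.7500 7.5000]
S = R + BᵀPB = [3/2] + [6.5000] = [8.0000]
BᵀPA = [30.0000 15.3750]
K = S⁻¹·BᵀPA = [3.7500 1.9219]
A−BK = [3.7500 0.4219; -1.6250 0.1172]
AᵀP(A−BK) = [31.5000 14.3438; 14.3438 7.0137]
P' = Q + AᵀP(A−BK) = [56.5000 18.3438; 18.3438 8.0137]
tr(P') = 64.5137

3.7500 1.9219


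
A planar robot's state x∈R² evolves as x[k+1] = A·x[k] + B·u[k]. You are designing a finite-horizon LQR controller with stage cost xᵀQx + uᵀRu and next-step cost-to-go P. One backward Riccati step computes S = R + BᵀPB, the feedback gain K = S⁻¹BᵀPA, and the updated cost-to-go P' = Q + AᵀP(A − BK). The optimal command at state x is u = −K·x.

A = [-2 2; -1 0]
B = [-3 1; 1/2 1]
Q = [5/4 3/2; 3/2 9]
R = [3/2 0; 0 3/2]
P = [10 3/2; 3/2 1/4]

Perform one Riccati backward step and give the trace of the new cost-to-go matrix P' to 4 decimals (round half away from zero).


BᵀP = [-29.2500 -4.3750; 11.5000 1.7500]
S = R + BᵀPB = [3/2 0; 0 3/2] + [85.5625 -33.6250; -33.6250 13.2500] = [87.0625 -33.6250; -33.6250 14.7500]
BᵀPA = [62.8750 -58.5000; -24.7500 23.0000]
K = S⁻¹·BᵀPA = [0.6200 -0.5829; -0.2646 0.2304]
A−BK = [0.1246 0.0208; -1.0454 0.0611]
AᵀP(A−BK) = [0.7193 -0.6448; -0.6448 0.5984]
P' = Q + AᵀP(A−BK) = [1.9693 0.8552; 0.8552 9.5984]
tr(P') = 11.5677

11.5677


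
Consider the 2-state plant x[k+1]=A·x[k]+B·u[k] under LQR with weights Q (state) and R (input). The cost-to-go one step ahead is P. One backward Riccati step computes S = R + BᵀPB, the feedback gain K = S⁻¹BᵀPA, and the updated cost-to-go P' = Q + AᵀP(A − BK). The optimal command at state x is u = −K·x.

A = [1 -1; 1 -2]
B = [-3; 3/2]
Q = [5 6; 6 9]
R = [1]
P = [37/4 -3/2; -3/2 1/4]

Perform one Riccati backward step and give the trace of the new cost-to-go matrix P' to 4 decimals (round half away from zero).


BᵀP = [-30.0000 4.8750]
S = R + BᵀPB = [1] + [97.3125] = [98.3125]
BᵀPA = [-25.1250 20.2500]
K = S⁻¹·BᵀPA = [-0.2556 0.2060]
A−BK = [0.2333 -0.3821; 1.3833 -2.3090]
AᵀP(A−BK) = [0.0790 -0.0749; -0.0749 0.0790]
P' = Q + AᵀP(A−BK) = [5.0790 5.9251; 5.9251 9.0790]
tr(P') = 14.1580

14.1580


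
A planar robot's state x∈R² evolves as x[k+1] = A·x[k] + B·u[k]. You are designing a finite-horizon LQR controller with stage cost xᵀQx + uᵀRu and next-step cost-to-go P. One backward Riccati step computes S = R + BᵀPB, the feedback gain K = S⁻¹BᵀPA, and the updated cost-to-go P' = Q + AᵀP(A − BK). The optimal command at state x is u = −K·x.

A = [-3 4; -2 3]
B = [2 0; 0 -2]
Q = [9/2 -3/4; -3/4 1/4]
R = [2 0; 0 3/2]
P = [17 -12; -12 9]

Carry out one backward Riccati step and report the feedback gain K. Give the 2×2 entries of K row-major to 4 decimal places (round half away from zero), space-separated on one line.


BᵀP = [34.0000 -24.0000; 24.0000 -18.0000]
S = R + BᵀPB = [2 0; 0 3/2] + [68.0000 48.0000; 48.0000 36.0000] = [70.0000 48.0000; 48.0000 37.5000]
BᵀPA = [-54.0000 64.0000; -36.0000 42.0000]
K = S⁻¹·BᵀPA = [-0.9252 1.1963; 0.2243 -0.4112]
A−BK = [-1.1495 1.6075; -1.5514 2.1776]
AᵀP(A−BK) = [3.1121 -4.2056; -4.2056 5.7103]
P' = Q + AᵀP(A−BK) = [7.6121 -4.9556; -4.9556 5.9603]
tr(P') = 13.5724

-0.9252 1.1963 0.2243 -0.4112


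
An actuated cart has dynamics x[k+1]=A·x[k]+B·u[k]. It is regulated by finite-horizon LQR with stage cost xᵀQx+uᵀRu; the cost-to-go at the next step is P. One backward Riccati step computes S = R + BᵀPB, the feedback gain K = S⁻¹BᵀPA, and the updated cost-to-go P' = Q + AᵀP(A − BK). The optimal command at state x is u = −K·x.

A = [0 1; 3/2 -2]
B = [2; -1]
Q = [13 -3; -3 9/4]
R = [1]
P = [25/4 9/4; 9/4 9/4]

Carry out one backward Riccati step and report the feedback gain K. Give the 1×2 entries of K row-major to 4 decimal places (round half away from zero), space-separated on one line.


BᵀP = [10.2500 2.2500]
S = R + BᵀPB = [1] + [18.2500] = [19.2500]
BᵀPA = [3.3750 5.7500]
K = S⁻¹·BᵀPA = [0.1753 0.2987]
A−BK = [-0.3506 0.4026; 1.6753 -1.7013]
AᵀP(A−BK) = [4.4708 -4.3831; -4.3831 4.5325]
P' = Q + AᵀP(A−BK) = [17.4708 -7.3831; -7.3831 6.7825]
tr(P') = 24.2532

0.1753 0.2987


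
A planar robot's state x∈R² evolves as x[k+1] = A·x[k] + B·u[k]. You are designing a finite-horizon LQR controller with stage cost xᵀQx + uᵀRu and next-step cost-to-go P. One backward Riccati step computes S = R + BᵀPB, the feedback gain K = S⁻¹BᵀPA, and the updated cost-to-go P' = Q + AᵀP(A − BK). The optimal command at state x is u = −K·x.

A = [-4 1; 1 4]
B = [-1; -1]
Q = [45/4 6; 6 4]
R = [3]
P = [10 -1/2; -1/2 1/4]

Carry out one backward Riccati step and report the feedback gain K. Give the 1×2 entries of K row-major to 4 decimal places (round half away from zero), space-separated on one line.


BᵀP = [-9.5000 0.2500]
S = R + BᵀPB = [3] + [9.2500] = [12.2500]
BᵀPA = [38.2500 -8.5000]
K = S⁻¹·BᵀPA = [3.1224 -0.6939]
A−BK = [-0.8776 0.3061; 4.1224 3.3061]
AᵀP(A−BK) = [44.8163 -4.9592; -4.9592 4.1020]
P' = Q + AᵀP(A−BK) = [56.0663 1.0408; 1.0408 8.1020]
tr(P') = 64.1684

3.1224 -0.6939


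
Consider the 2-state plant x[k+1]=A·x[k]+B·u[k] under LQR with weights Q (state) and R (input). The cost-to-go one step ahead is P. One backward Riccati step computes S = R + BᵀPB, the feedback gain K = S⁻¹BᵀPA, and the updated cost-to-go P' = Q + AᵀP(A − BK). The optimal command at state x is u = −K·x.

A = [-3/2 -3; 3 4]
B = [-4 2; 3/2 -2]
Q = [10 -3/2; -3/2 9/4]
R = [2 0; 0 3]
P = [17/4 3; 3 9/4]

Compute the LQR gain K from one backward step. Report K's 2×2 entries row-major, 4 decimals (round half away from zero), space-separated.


-0.2204 0.0250 -0.1917 -0.2613

BᵀP = [-12.5000 -8.6250; 2.5000 1.5000]
S = R + BᵀPB = [2 0; 0 3] + [37.0625 -7.7500; -7.7500 2.0000] = [39.0625 -7.7500; -7.7500 5.0000]
BᵀPA = [-7.1250 3.0000; 0.7500 -1.5000]
K = S⁻¹·BᵀPA = [-0.2204 0.0250; -0.1917 -0.2613]
A−BK = [-1.9984 -2.3775; 2.9473 3.4399]
AᵀP(A−BK) = [1.3857 1.4988; 1.4988 1.7832]
P' = Q + AᵀP(A−BK) = [11.3857 -0.0012; -0.0012 4.0332]
tr(P') = 15.4189


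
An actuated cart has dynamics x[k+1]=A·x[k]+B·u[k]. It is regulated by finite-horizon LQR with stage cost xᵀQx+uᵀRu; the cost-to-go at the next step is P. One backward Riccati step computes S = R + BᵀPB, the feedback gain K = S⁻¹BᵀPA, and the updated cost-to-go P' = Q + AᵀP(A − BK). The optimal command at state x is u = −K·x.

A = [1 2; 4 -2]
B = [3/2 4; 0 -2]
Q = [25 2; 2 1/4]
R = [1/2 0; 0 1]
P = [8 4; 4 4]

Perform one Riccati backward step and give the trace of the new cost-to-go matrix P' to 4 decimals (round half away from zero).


BᵀP = [12.0000 6.0000; 24.0000 8.0000]
S = R + BᵀPB = [1/2 0; 0 1] + [18.0000 36.0000; 36.0000 80.0000] = [18.5000 36.0000; 36.0000 81.0000]
BᵀPA = [36.0000 12.0000; 56.0000 32.0000]
K = S⁻¹·BᵀPA = [4.4444 -0.8889; -1.2840 0.7901]
A−BK = [-0.5309 0.1728; 1.4321 -0.4198]
AᵀP(A−BK) = [15.9012 -4.2469; -4.2469 1.3827]
P' = Q + AᵀP(A−BK) = [40.9012 -2.2469; -2.2469 1.6327]
tr(P') = 42.5340

42.5340


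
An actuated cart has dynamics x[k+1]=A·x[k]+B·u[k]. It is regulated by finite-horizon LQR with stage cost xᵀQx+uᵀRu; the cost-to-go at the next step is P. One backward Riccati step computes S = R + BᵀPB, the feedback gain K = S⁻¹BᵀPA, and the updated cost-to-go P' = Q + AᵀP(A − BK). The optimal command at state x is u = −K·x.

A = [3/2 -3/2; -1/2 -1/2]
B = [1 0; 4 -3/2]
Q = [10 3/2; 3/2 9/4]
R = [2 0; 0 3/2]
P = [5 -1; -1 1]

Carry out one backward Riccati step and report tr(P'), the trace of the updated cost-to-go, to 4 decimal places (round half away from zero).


BᵀP = [1.0000 3.0000; 1.5000 -1.5000]
S = R + BᵀPB = [2 0; 0 3/2] + [13.0000 -4.5000; -4.5000 2.2500] = [15.0000 -4.5000; -4.5000 3.7500]
BᵀPA = [0.0000 -3.0000; 3.0000 -1.5000]
K = S⁻¹·BᵀPA = [0.3750 -0.5000; 1.2500 -1.0000]
A−BK = [1.1250 -1.0000; -0.1250 0.0000]
AᵀP(A−BK) = [9.2500 -8.0000; -8.0000 7.0000]
P' = Q + AᵀP(A−BK) = [19.2500 -6.5000; -6.5000 9.2500]
tr(P') = 28.5000

28.5000


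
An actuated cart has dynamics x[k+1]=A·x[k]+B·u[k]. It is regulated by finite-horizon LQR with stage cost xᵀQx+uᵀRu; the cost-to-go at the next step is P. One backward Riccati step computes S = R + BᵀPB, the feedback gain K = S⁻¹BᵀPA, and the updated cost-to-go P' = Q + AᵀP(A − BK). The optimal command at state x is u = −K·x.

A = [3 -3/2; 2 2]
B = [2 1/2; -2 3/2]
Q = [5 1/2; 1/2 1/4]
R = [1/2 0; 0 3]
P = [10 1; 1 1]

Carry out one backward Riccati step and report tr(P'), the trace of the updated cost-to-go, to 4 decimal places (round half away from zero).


BᵀP = [18.0000 0.0000; 6.5000 2.0000]
S = R + BᵀPB = [1/2 0; 0 3] + [36.0000 9.0000; 9.0000 6.2500] = [36.5000 9.0000; 9.0000 9.2500]
BᵀPA = [54.0000 -27.0000; 23.5000 -5.7500]
K = S⁻¹·BᵀPA = [1.1223 -0.7716; 1.4486 0.1291]
A−BK = [0.0312 -0.0214; 2.0716 0.2633]
AᵀP(A−BK) = [11.3556 0.6305; 0.6305 0.4103]
P' = Q + AᵀP(A−BK) = [16.3556 1.1305; 1.1305 0.6603]
tr(P') = 17.0158

17.0158


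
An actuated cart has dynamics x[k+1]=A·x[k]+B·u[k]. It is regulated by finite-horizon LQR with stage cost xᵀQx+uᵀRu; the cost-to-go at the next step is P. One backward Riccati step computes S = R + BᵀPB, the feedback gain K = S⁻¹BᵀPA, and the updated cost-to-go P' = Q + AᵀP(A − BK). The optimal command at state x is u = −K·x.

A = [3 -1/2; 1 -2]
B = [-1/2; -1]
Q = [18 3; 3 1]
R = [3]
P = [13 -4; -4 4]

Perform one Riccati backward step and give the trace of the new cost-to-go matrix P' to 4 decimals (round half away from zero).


108.4000

BᵀP = [-2.5000 -2.0000]
S = R + BᵀPB = [3] + [3.2500] = [6.2500]
BᵀPA = [-9.5000 5.2500]
K = S⁻¹·BᵀPA = [-1.5200 0.8400]
A−BK = [2.2400 -0.0800; -0.5200 -1.1600]
AᵀP(A−BK) = [82.5600 6.4800; 6.4800 6.8400]
P' = Q + AᵀP(A−BK) = [100.5600 9.4800; 9.4800 7.8400]
tr(P') = 108.4000


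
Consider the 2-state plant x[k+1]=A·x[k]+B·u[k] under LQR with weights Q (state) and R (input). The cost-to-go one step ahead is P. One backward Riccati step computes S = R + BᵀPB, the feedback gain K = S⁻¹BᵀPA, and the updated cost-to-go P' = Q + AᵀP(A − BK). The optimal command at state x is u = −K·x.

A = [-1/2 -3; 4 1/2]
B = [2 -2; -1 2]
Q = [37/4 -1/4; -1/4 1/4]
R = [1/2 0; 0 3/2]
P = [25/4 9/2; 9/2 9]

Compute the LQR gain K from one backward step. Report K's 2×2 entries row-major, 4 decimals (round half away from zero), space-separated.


BᵀP = [8.0000 0.0000; -3.5000 9.0000]
S = R + BᵀPB = [1/2 0; 0 3/2] + [16.0000 -16.0000; -16.0000 25.0000] = [16.5000 -16.0000; -16.0000 26.5000]
BᵀPA = [-4.0000 -24.0000; 37.7500 15.0000]
K = S⁻¹·BᵀPA = [2.7476 -2.1848; 3.0834 -0.7531]
A−BK = [0.1717 -0.1366; 0.5807 -0.1786]
AᵀP(A−BK) = [22.1527 -8.0597; -8.0597 3.8607]
P' = Q + AᵀP(A−BK) = [31.4027 -8.3097; -8.3097 4.1107]
tr(P') = 35.5134

2.7476 -2.1848 3.0834 -0.7531
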